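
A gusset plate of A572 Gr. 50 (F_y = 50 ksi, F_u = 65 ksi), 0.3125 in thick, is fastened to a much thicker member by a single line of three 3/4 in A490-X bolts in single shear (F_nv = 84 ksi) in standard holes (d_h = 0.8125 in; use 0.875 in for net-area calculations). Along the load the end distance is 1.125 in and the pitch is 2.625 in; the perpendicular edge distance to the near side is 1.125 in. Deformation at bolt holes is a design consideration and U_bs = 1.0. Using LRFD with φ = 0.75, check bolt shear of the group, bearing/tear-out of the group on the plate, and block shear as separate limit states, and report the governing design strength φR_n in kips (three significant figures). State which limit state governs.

48.8 kips (block shear governs)

Bolt shear: A_b = π·0.75²/4 = 0.4418 in²; R_n = 84 × 0.4418 × 3 × 1 = 111.3 kips → 0.75 × 111.3 = 83.5 kips.
Bearing: edge l_c = 0.7188, r_n = 17.52 kips; interior l_c = 1.812, r_n = 36.56 kips; R_n = 17.52 + 2·36.56 = 90.64 kips → 68 kips.
Block shear: A_gv = 1.992, A_nv = 1.309, A_nt = 0.2148 in²; R_n = min(0.6F_uA_nv, 0.6F_yA_gv) + U_bs·F_u·A_nt = 65 kips → 48.8 kips.
Block shear governs: 48.8 kips.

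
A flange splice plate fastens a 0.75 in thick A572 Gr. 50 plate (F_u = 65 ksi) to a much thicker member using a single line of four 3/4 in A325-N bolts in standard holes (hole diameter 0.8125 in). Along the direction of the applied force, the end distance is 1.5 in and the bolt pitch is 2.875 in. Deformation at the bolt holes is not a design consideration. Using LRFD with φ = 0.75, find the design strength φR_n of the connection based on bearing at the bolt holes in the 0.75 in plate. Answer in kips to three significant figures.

307 kips

Per bolt r_n = 1.5 l_c t F_u ≤ 3.0 d t F_u; upper limit = 3.0 × 0.75 × 0.75 × 65 = 109.7 kips.
Edge bolt: l_c = 1.5 − 0.8125/2 = 1.094 in → 1.5 × 1.094 × 0.75 × 65 = 79.98 → r_n = 79.98 kips.
Interior bolts: l_c = 2.875 − 0.8125 = 2.062 in → 1.5 × 2.062 × 0.75 × 65 = 150.8 → r_n = 109.7 kips.
R_n = 1 × 79.98 + 3 × 109.7 = 409 kips.
Design strength φR_n = 0.75 × 409 = 307 kips.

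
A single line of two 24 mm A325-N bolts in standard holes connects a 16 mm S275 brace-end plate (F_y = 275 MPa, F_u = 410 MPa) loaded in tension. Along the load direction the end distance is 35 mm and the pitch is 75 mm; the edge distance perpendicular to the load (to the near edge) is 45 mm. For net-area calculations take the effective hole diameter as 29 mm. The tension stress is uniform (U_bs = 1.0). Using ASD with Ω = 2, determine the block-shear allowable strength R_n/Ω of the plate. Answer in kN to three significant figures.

Shear plane L_v = 35 + 1·75 = 110 mm; A_gv = 110 × 16 = 1760 mm².
A_nv = (110 − 1.5·29) × 16 = 1064 mm².
A_nt = (45 − 0.5·29) × 16 = 488 mm².
0.6 F_u A_nv = 261.7 kN; 0.6 F_y A_gv = 290.4 kN → shear rupture governs the shear term.
R_n = 261.7 + 1.0 × 410 × 488 / 1000 = 461.8 kN.
Allowable strength R_n/Ω = 461.8 / 2 = 231 kN.

231 kN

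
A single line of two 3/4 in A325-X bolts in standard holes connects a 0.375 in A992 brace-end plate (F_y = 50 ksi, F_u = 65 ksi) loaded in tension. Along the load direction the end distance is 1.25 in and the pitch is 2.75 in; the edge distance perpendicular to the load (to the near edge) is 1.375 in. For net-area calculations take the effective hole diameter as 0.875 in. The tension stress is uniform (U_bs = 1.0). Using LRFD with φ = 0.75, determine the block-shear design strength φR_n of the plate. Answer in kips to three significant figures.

Shear plane L_v = 1.25 + 1·2.75 = 4 in; A_gv = 4 × 0.375 = 1.5 in².
A_nv = (4 − 1.5·0.875) × 0.375 = 1.008 in².
A_nt = (1.375 − 0.5·0.875) × 0.375 = 0.3516 in².
0.6 F_u A_nv = 39.3 kips; 0.6 F_y A_gv = 45 kips → shear rupture governs the shear term.
R_n = 39.3 + 1.0 × 65 × 0.3516 = 62.16 kips.
Design strength φR_n = 0.75 × 62.16 = 46.6 kips.

46.6 kips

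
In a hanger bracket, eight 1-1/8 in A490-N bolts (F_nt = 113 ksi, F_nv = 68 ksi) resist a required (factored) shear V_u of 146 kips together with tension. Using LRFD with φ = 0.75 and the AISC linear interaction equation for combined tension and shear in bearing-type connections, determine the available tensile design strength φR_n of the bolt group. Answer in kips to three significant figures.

634 kips

A_b = π·1.125²/4 = 0.994 in²; f_rv = 146 / (8 × 0.994) = 18.36 ksi.
F'_nt = 1.3 F_nt − (F_nt / φF_nv) f_rv = 1.3·113 − (113/(0.75·68))·18.36 = 106.2 ksi, capped at F_nt → F'_nt = 106.2 ksi.
R_n = F'_nt · A_b · n = 106.2 × 0.994 × 8 = 844.7 kips.
Design strength φR_n = 0.75 × 844.7 = 634 kips.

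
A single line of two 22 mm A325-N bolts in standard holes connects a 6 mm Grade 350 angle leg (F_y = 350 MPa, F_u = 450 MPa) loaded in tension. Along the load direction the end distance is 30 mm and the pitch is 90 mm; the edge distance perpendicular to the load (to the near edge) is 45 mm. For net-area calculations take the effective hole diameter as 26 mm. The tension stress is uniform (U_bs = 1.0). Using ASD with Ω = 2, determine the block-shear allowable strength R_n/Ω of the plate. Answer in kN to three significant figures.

109 kN

Shear plane L_v = 30 + 1·90 = 120 mm; A_gv = 120 × 6 = 720 mm².
A_nv = (120 − 1.5·26) × 6 = 486 mm².
A_nt = (45 − 0.5·26) × 6 = 192 mm².
0.6 F_u A_nv = 131.2 kN; 0.6 F_y A_gv = 151.2 kN → shear rupture governs the shear term.
R_n = 131.2 + 1.0 × 450 × 192 / 1000 = 217.6 kN.
Allowable strength R_n/Ω = 217.6 / 2 = 109 kN.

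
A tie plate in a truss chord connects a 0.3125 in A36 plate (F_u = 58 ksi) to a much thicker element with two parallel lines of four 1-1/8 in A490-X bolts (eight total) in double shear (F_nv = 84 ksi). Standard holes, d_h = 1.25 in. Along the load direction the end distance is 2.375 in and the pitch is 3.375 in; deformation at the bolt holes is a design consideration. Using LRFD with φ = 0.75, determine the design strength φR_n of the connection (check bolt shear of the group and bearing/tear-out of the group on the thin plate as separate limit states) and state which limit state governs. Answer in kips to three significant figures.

265 kips (bearing governs)

Bolt shear: A_b = π·1.125²/4 = 0.994 in²; R_n = 84 × 0.994 × 8 × 2 = 1336 kips → 0.75 × 1336 = 1000 kips.
Bearing (1.2 l_c t F_u ≤ 2.4 d t F_u): upper limit = 2.4·1.125·0.3125·58 = 48.94 kips.
  Edge l_c = 2.375 − 1.25/2 = 1.75 → r_n = 38.06 kips; interior l_c = 3.375 − 1.25 = 2.125 → r_n = 46.22 kips.
  R_n,bearing = 2·38.06 + 6·46.22 = 353.4 kips → 0.75 × 353.4 = 265 kips.
Bearing governs: 265 kips.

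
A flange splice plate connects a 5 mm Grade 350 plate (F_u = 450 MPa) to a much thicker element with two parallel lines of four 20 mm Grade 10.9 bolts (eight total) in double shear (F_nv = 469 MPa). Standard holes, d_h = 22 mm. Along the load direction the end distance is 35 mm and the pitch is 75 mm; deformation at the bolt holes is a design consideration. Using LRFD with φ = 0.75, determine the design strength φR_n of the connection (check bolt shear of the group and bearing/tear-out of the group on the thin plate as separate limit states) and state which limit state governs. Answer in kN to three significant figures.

Bolt shear: A_b = π·20²/4 = 314.2 mm²; R_n = 469 × 314.2 × 8 × 2 / 1000 = 2357 kN → 0.75 × 2357 = 1770 kN.
Bearing (1.2 l_c t F_u ≤ 2.4 d t F_u): upper limit = 2.4·20·5·450 / 1000 = 108 kN.
  Edge l_c = 35 − 22/2 = 24 → r_n = 64.8 kN; interior l_c = 75 − 22 = 53 → r_n = 108 kN.
  R_n,bearing = 2·64.8 + 6·108 = 777.6 kN → 0.75 × 777.6 = 583 kN.
Bearing governs: 583 kN.

583 kN (bearing governs)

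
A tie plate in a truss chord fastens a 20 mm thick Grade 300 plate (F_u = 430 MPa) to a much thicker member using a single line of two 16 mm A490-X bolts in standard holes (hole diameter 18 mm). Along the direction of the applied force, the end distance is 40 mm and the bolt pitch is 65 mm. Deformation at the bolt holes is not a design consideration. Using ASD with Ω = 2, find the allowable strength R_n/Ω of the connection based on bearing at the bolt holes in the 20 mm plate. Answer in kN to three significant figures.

406 kN

Per bolt r_n = 1.5 l_c t F_u ≤ 3.0 d t F_u; upper limit = 3.0 × 16 × 20 × 430 / 1000 = 412.8 kN.
Edge bolt: l_c = 40 − 18/2 = 31 mm → 1.5 × 31 × 20 × 430 / 1000 = 399.9 → r_n = 399.9 kN.
Interior bolts: l_c = 65 − 18 = 47 mm → 1.5 × 47 × 20 × 430 / 1000 = 606.3 → r_n = 412.8 kN.
R_n = 1 × 399.9 + 1 × 412.8 = 812.7 kN.
Allowable strength R_n/Ω = 812.7 / 2 = 406 kN.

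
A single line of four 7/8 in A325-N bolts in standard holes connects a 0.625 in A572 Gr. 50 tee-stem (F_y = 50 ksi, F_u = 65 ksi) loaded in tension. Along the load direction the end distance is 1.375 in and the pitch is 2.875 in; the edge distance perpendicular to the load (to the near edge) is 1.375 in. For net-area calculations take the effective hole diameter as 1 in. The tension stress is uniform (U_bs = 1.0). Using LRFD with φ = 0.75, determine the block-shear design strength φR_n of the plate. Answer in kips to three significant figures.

145 kips

Shear plane L_v = 1.375 + 3·2.875 = 10 in; A_gv = 10 × 0.625 = 6.25 in².
A_nv = (10 − 3.5·1) × 0.625 = 4.062 in².
A_nt = (1.375 − 0.5·1) × 0.625 = 0.5469 in².
0.6 F_u A_nv = 158.4 kips; 0.6 F_y A_gv = 187.5 kips → shear rupture governs the shear term.
R_n = 158.4 + 1.0 × 65 × 0.5469 = 194 kips.
Design strength φR_n = 0.75 × 194 = 145 kips.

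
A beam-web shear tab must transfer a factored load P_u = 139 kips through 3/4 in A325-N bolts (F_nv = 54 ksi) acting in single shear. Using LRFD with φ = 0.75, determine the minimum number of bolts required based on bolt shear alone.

8 bolts

A_b = π·0.75²/4 = 0.4418 in².
Per-bolt design strength φR_n = 0.75 × 54 × 0.4418 × 1 = 17.89 kips.
n ≥ 139 / 17.89 = 7.769 → use 8 bolts.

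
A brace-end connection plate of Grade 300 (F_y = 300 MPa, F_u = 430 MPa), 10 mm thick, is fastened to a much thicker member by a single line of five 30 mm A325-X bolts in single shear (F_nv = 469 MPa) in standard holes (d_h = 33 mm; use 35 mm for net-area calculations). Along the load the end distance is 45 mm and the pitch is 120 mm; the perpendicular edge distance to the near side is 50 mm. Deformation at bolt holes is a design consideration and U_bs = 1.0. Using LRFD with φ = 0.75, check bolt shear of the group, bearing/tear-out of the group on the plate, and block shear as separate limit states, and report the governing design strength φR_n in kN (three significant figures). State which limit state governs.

814 kN (block shear governs)

Bolt shear: A_b = π·30²/4 = 706.9 mm²; R_n = 469 × 706.9 × 5 × 1 / 1000 = 1658 kN → 0.75 × 1658 = 1240 kN.
Bearing: edge l_c = 28.5, r_n = 147.1 kN; interior l_c = 87, r_n = 309.6 kN; R_n = 147.1 + 4·309.6 = 1385 kN → 1040 kN.
Block shear: A_gv = 5250, A_nv = 3675, A_nt = 325 mm²; R_n = min(0.6F_uA_nv, 0.6F_yA_gv) + U_bs·F_u·A_nt = 1085 kN → 814 kN.
Block shear governs: 814 kN.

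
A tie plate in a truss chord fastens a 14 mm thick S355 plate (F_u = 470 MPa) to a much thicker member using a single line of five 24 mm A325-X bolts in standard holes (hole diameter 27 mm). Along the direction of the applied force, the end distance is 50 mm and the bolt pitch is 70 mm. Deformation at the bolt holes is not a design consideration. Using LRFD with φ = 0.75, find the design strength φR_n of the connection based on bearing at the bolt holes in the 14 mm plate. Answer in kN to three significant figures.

1540 kN

Per bolt r_n = 1.5 l_c t F_u ≤ 3.0 d t F_u; upper limit = 3.0 × 24 × 14 × 470 / 1000 = 473.8 kN.
Edge bolt: l_c = 50 − 27/2 = 36.5 mm → 1.5 × 36.5 × 14 × 470 / 1000 = 360.3 → r_n = 360.3 kN.
Interior bolts: l_c = 70 − 27 = 43 mm → 1.5 × 43 × 14 × 470 / 1000 = 424.4 → r_n = 424.4 kN.
R_n = 1 × 360.3 + 4 × 424.4 = 2058 kN.
Design strength φR_n = 0.75 × 2058 = 1540 kN.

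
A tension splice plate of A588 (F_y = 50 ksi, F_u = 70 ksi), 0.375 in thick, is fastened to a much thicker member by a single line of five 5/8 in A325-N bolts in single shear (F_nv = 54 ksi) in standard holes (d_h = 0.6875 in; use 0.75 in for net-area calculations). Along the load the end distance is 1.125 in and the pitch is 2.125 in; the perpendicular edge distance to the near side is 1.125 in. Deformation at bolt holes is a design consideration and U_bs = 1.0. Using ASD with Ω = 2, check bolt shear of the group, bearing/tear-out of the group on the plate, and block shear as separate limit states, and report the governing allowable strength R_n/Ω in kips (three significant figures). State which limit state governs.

41.4 kips (bolt shear governs)

Bolt shear: A_b = π·0.625²/4 = 0.3068 in²; R_n = 54 × 0.3068 × 5 × 1 = 82.83 kips → 82.83 / 2 = 41.4 kips.
Bearing: edge l_c = 0.7812, r_n = 24.61 kips; interior l_c = 1.438, r_n = 39.38 kips; R_n = 24.61 + 4·39.38 = 182.1 kips → 91.1 kips.
Block shear: A_gv = 3.609, A_nv = 2.344, A_nt = 0.2812 in²; R_n = min(0.6F_uA_nv, 0.6F_yA_gv) + U_bs·F_u·A_nt = 118.1 kips → 59.1 kips.
Bolt shear governs: 41.4 kips.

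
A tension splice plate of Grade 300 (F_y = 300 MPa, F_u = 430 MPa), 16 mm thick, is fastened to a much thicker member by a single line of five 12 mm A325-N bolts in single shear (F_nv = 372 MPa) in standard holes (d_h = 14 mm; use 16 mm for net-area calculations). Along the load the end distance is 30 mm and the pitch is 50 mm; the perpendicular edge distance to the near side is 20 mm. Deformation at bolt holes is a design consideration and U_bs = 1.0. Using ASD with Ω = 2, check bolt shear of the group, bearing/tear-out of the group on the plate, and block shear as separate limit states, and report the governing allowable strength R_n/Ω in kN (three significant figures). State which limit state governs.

Bolt shear: A_b = π·12²/4 = 113.1 mm²; R_n = 372 × 113.1 × 5 × 1 / 1000 = 210.4 kN → 210.4 / 2 = 105 kN.
Bearing: edge l_c = 23, r_n = 189.9 kN; interior l_c = 36, r_n = 198.1 kN; R_n = 189.9 + 4·198.1 = 982.5 kN → 491 kN.
Block shear: A_gv = 3680, A_nv = 2528, A_nt = 192 mm²; R_n = min(0.6F_uA_nv, 0.6F_yA_gv) + U_bs·F_u·A_nt = 734.8 kN → 367 kN.
Bolt shear governs: 105 kN.

105 kN (bolt shear governs)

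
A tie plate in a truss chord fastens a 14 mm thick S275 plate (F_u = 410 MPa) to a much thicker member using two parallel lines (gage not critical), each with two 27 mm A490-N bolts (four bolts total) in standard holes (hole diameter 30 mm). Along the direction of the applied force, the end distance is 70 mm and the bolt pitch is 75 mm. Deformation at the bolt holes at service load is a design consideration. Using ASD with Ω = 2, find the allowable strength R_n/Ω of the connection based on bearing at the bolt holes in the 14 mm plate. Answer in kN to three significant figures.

Per bolt r_n = 1.2 l_c t F_u ≤ 2.4 d t F_u; upper limit = 2.4 × 27 × 14 × 410 / 1000 = 372 kN.
Edge bolt: l_c = 70 − 30/2 = 55 mm → 1.2 × 55 × 14 × 410 / 1000 = 378.8 → r_n = 372 kN.
Interior bolts: l_c = 75 − 30 = 45 mm → 1.2 × 45 × 14 × 410 / 1000 = 310 → r_n = 310 kN.
R_n = 2 × 372 + 2 × 310 = 1364 kN.
Allowable strength R_n/Ω = 1364 / 2 = 682 kN.

682 kN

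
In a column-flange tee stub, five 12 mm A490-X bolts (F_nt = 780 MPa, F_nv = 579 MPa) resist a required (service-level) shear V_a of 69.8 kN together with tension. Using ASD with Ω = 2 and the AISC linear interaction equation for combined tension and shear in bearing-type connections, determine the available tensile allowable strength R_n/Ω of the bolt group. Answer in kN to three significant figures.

A_b = π·12²/4 = 113.1 mm²; f_rv = 69.8 × 1000 / (5 × 113.1) = 123.4 MPa.
F'_nt = 1.3 F_nt − (Ω F_nt / F_nv) f_rv = 1.3·780 − (2·780/579)·123.4 = 681.4 MPa, capped at F_nt → F'_nt = 681.4 MPa.
R_n = F'_nt · A_b · n = 681.4 × 113.1 × 5 / 1000 = 385.3 kN.
Allowable strength R_n/Ω = 385.3 / 2 = 193 kN.

193 kN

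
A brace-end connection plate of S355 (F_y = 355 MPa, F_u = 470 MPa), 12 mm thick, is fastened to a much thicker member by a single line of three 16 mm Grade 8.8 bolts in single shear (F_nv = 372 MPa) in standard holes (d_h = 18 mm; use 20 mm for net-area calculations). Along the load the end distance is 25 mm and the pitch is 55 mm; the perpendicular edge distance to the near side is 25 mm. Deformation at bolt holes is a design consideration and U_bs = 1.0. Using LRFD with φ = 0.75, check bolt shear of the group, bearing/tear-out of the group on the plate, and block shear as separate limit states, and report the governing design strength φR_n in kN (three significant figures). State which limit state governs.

Bolt shear: A_b = π·16²/4 = 201.1 mm²; R_n = 372 × 201.1 × 3 × 1 / 1000 = 224.4 kN → 0.75 × 224.4 = 168 kN.
Bearing: edge l_c = 16, r_n = 108.3 kN; interior l_c = 37, r_n = 216.6 kN; R_n = 108.3 + 2·216.6 = 541.4 kN → 406 kN.
Block shear: A_gv = 1620, A_nv = 1020, A_nt = 180 mm²; R_n = min(0.6F_uA_nv, 0.6F_yA_gv) + U_bs·F_u·A_nt = 372.2 kN → 279 kN.
Bolt shear governs: 168 kN.

168 kN (bolt shear governs)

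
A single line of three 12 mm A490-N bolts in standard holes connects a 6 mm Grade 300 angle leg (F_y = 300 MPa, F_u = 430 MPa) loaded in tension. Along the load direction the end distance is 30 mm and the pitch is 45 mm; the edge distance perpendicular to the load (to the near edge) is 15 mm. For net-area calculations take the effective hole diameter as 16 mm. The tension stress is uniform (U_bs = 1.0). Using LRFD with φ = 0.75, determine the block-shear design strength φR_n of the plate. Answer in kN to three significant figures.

106 kN

Shear plane L_v = 30 + 2·45 = 120 mm; A_gv = 120 × 6 = 720 mm².
A_nv = (120 − 2.5·16) × 6 = 480 mm².
A_nt = (15 − 0.5·16) × 6 = 42 mm².
0.6 F_u A_nv = 123.8 kN; 0.6 F_y A_gv = 129.6 kN → shear rupture governs the shear term.
R_n = 123.8 + 1.0 × 430 × 42 / 1000 = 141.9 kN.
Design strength φR_n = 0.75 × 141.9 = 106 kN.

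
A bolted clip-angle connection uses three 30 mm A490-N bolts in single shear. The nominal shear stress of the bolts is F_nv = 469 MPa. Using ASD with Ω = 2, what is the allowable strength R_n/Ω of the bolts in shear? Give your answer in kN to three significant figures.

A_b = π × 30² / 4 = 706.9 mm².
R_n = F_nv · A_b · n · n_s = 469 × 706.9 × 3 × 1 / 1000 = 994.5 kN.
Allowable strength R_n/Ω = 994.5 / 2 = 497 kN.

497 kN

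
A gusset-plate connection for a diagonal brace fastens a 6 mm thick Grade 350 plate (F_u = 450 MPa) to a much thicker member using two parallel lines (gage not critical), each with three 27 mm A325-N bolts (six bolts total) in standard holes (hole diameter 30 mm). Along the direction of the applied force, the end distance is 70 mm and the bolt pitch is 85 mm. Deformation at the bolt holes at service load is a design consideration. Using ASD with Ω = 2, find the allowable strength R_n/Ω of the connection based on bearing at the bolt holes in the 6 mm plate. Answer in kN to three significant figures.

Per bolt r_n = 1.2 l_c t F_u ≤ 2.4 d t F_u; upper limit = 2.4 × 27 × 6 × 450 / 1000 = 175 kN.
Edge bolt: l_c = 70 − 30/2 = 55 mm → 1.2 × 55 × 6 × 450 / 1000 = 178.2 → r_n = 175 kN.
Interior bolts: l_c = 85 − 30 = 55 mm → 1.2 × 55 × 6 × 450 / 1000 = 178.2 → r_n = 175 kN.
R_n = 2 × 175 + 4 × 175 = 1050 kN.
Allowable strength R_n/Ω = 1050 / 2 = 525 kN.

525 kN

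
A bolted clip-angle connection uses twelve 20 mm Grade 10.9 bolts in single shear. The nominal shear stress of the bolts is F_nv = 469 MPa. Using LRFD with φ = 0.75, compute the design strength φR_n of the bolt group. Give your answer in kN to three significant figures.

A_b = π × 20² / 4 = 314.2 mm².
R_n = F_nv · A_b · n · n_s = 469 × 314.2 × 12 × 1 / 1000 = 1768 kN.
Design strength φR_n = 0.75 × 1768 = 1330 kN.

1330 kN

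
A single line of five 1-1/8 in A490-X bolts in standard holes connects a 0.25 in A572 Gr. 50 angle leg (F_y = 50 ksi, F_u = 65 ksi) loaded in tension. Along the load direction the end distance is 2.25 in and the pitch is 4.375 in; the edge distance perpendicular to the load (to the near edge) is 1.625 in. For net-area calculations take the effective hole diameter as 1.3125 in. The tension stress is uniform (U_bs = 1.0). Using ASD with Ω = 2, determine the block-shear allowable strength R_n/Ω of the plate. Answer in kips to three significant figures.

Shear plane L_v = 2.25 + 4·4.375 = 19.75 in; A_gv = 19.75 × 0.25 = 4.938 in².
A_nv = (19.75 − 4.5·1.3125) × 0.25 = 3.461 in².
A_nt = (1.625 − 0.5·1.3125) × 0.25 = 0.2422 in².
0.6 F_u A_nv = 135 kips; 0.6 F_y A_gv = 148.1 kips → shear rupture governs the shear term.
R_n = 135 + 1.0 × 65 × 0.2422 = 150.7 kips.
Allowable strength R_n/Ω = 150.7 / 2 = 75.4 kips.

75.4 kips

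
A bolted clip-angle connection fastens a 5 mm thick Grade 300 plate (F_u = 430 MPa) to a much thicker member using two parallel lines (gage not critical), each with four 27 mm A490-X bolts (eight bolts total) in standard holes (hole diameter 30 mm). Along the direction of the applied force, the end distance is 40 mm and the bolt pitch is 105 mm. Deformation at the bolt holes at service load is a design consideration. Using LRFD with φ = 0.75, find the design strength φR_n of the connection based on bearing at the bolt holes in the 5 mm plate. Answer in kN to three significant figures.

Per bolt r_n = 1.2 l_c t F_u ≤ 2.4 d t F_u; upper limit = 2.4 × 27 × 5 × 430 / 1000 = 139.3 kN.
Edge bolt: l_c = 40 − 30/2 = 25 mm → 1.2 × 25 × 5 × 430 / 1000 = 64.5 → r_n = 64.5 kN.
Interior bolts: l_c = 105 − 30 = 75 mm → 1.2 × 75 × 5 × 430 / 1000 = 193.5 → r_n = 139.3 kN.
R_n = 2 × 64.5 + 6 × 139.3 = 964.9 kN.
Design strength φR_n = 0.75 × 964.9 = 724 kN.

724 kN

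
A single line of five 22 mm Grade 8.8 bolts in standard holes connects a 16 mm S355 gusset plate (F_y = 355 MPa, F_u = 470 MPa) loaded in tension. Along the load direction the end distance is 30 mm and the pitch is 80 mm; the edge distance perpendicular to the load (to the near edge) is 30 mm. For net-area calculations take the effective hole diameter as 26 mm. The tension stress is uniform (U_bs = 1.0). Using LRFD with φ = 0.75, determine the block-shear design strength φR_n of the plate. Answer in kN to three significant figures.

884 kN

Shear plane L_v = 30 + 4·80 = 350 mm; A_gv = 350 × 16 = 5600 mm².
A_nv = (350 − 4.5·26) × 16 = 3728 mm².
A_nt = (30 − 0.5·26) × 16 = 272 mm².
0.6 F_u A_nv = 1051 kN; 0.6 F_y A_gv = 1193 kN → shear rupture governs the shear term.
R_n = 1051 + 1.0 × 470 × 272 / 1000 = 1179 kN.
Design strength φR_n = 0.75 × 1179 = 884 kN.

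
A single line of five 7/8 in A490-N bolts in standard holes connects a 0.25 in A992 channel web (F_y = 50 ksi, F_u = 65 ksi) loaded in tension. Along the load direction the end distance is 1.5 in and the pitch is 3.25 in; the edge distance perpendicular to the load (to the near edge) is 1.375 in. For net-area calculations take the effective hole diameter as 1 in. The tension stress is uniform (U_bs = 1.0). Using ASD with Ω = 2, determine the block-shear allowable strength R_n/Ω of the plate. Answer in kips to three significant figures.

Shear plane L_v = 1.5 + 4·3.25 = 14.5 in; A_gv = 14.5 × 0.25 = 3.625 in².
A_nv = (14.5 − 4.5·1) × 0.25 = 2.5 in².
A_nt = (1.375 − 0.5·1) × 0.25 = 0.2188 in².
0.6 F_u A_nv = 97.5 kips; 0.6 F_y A_gv = 108.8 kips → shear rupture governs the shear term.
R_n = 97.5 + 1.0 × 65 × 0.2188 = 111.7 kips.
Allowable strength R_n/Ω = 111.7 / 2 = 55.9 kips.

55.9 kips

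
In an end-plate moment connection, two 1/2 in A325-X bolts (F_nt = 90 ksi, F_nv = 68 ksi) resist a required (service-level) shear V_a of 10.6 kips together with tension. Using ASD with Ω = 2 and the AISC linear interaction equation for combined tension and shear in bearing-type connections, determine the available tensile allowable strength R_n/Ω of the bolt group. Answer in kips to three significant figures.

8.94 kips

A_b = π·0.5²/4 = 0.1963 in²; f_rv = 10.6 / (2 × 0.1963) = 26.99 ksi.
F'_nt = 1.3 F_nt − (Ω F_nt / F_nv) f_rv = 1.3·90 − (2·90/68)·26.99 = 45.55 ksi, capped at F_nt → F'_nt = 45.55 ksi.
R_n = F'_nt · A_b · n = 45.55 × 0.1963 × 2 = 17.89 kips.
Allowable strength R_n/Ω = 17.89 / 2 = 8.94 kips.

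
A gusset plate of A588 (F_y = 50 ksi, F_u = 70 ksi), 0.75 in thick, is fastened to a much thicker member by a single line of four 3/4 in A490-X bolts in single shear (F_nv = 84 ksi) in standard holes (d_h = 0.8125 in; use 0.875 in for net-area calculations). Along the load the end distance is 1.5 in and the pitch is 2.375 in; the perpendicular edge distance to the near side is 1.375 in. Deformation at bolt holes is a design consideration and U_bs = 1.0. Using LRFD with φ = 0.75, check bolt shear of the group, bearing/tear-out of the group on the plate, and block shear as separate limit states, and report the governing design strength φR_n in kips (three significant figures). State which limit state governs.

Bolt shear: A_b = π·0.75²/4 = 0.4418 in²; R_n = 84 × 0.4418 × 4 × 1 = 148.4 kips → 0.75 × 148.4 = 111 kips.
Bearing: edge l_c = 1.094, r_n = 68.91 kips; interior l_c = 1.562, r_n = 94.5 kips; R_n = 68.91 + 3·94.5 = 352.4 kips → 264 kips.
Block shear: A_gv = 6.469, A_nv = 4.172, A_nt = 0.7031 in²; R_n = min(0.6F_uA_nv, 0.6F_yA_gv) + U_bs·F_u·A_nt = 224.4 kips → 168 kips.
Bolt shear governs: 111 kips.

111 kips (bolt shear governs)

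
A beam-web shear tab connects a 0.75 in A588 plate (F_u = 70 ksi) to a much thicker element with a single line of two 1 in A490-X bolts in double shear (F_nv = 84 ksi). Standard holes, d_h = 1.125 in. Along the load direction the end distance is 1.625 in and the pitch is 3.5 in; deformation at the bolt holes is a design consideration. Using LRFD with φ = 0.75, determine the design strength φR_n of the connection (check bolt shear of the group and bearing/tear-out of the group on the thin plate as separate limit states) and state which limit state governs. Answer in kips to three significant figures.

145 kips (bearing governs)

Bolt shear: A_b = π·1²/4 = 0.7854 in²; R_n = 84 × 0.7854 × 2 × 2 = 263.9 kips → 0.75 × 263.9 = 198 kips.
Bearing (1.2 l_c t F_u ≤ 2.4 d t F_u): upper limit = 2.4·1·0.75·70 = 126 kips.
  Edge l_c = 1.625 − 1.125/2 = 1.062 → r_n = 66.94 kips; interior l_c = 3.5 − 1.125 = 2.375 → r_n = 126 kips.
  R_n,bearing = 1·66.94 + 1·126 = 192.9 kips → 0.75 × 192.9 = 145 kips.
Bearing governs: 145 kips.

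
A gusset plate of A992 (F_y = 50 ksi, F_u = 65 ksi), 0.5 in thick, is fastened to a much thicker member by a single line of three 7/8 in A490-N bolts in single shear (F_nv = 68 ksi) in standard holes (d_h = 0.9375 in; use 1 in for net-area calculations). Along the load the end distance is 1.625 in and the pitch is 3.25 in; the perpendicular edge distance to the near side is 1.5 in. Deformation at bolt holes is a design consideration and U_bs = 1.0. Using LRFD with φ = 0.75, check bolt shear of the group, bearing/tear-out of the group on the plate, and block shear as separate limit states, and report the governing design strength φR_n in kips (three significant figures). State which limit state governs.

Bolt shear: A_b = π·0.875²/4 = 0.6013 in²; R_n = 68 × 0.6013 × 3 × 1 = 122.7 kips → 0.75 × 122.7 = 92 kips.
Bearing: edge l_c = 1.156, r_n = 45.09 kips; interior l_c = 2.312, r_n = 68.25 kips; R_n = 45.09 + 2·68.25 = 181.6 kips → 136 kips.
Block shear: A_gv = 4.062, A_nv = 2.812, A_nt = 0.5 in²; R_n = min(0.6F_uA_nv, 0.6F_yA_gv) + U_bs·F_u·A_nt = 142.2 kips → 107 kips.
Bolt shear governs: 92 kips.

92 kips (bolt shear governs)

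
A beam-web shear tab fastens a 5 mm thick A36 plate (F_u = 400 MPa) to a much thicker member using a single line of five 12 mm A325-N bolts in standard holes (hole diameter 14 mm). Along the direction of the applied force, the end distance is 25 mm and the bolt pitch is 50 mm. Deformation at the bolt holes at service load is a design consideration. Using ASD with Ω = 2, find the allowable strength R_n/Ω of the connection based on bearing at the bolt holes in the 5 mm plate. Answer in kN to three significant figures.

137 kN

Per bolt r_n = 1.2 l_c t F_u ≤ 2.4 d t F_u; upper limit = 2.4 × 12 × 5 × 400 / 1000 = 57.6 kN.
Edge bolt: l_c = 25 − 14/2 = 18 mm → 1.2 × 18 × 5 × 400 / 1000 = 43.2 → r_n = 43.2 kN.
Interior bolts: l_c = 50 − 14 = 36 mm → 1.2 × 36 × 5 × 400 / 1000 = 86.4 → r_n = 57.6 kN.
R_n = 1 × 43.2 + 4 × 57.6 = 273.6 kN.
Allowable strength R_n/Ω = 273.6 / 2 = 137 kN.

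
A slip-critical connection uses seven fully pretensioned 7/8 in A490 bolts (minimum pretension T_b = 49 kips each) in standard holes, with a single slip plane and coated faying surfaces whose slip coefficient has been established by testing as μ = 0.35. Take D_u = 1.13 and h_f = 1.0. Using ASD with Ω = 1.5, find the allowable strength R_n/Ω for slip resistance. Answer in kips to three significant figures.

90.4 kips

R_n = μ · D_u · h_f · T_b · n_s · n_b = 0.35 × 1.13 × 1.0 × 49 × 1 × 7 = 135.7 kips.
Allowable strength R_n/Ω = 135.7 / 1.5 = 90.4 kips.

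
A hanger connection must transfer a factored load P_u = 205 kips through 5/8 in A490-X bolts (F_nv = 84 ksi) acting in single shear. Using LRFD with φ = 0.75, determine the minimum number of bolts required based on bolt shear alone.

A_b = π·0.625²/4 = 0.3068 in².
Per-bolt design strength φR_n = 0.75 × 84 × 0.3068 × 1 = 19.33 kips.
n ≥ 205 / 19.33 = 10.61 → use 11 bolts.

11 bolts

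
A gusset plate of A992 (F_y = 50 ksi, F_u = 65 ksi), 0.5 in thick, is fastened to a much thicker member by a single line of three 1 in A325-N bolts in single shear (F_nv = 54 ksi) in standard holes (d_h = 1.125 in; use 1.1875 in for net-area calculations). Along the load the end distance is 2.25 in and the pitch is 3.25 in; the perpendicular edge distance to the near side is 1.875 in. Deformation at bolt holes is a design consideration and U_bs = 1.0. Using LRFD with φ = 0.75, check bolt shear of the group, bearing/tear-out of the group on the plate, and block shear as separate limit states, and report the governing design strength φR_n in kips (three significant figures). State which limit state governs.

Bolt shear: A_b = π·1²/4 = 0.7854 in²; R_n = 54 × 0.7854 × 3 × 1 = 127.2 kips → 0.75 × 127.2 = 95.4 kips.
Bearing: edge l_c = 1.688, r_n = 65.81 kips; interior l_c = 2.125, r_n = 78 kips; R_n = 65.81 + 2·78 = 221.8 kips → 166 kips.
Block shear: A_gv = 4.375, A_nv = 2.891, A_nt = 0.6406 in²; R_n = min(0.6F_uA_nv, 0.6F_yA_gv) + U_bs·F_u·A_nt = 154.4 kips → 116 kips.
Bolt shear governs: 95.4 kips.

95.4 kips (bolt shear governs)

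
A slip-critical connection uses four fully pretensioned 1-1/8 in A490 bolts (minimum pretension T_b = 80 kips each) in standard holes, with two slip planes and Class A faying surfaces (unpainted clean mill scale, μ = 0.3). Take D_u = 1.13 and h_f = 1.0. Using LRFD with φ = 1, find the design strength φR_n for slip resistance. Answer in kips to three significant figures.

R_n = μ · D_u · h_f · T_b · n_s · n_b = 0.3 × 1.13 × 1.0 × 80 × 2 × 4 = 217 kips.
Design strength φR_n = 1 × 217 = 217 kips.

217 kips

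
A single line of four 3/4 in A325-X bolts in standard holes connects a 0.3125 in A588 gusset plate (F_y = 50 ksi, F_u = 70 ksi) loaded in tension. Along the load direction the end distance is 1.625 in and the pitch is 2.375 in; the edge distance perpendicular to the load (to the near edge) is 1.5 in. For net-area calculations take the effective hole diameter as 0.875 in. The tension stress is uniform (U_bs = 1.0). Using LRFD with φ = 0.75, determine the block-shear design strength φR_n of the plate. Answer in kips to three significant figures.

Shear plane L_v = 1.625 + 3·2.375 = 8.75 in; A_gv = 8.75 × 0.3125 = 2.734 in².
A_nv = (8.75 − 3.5·0.875) × 0.3125 = 1.777 in².
A_nt = (1.5 − 0.5·0.875) × 0.3125 = 0.332 in².
0.6 F_u A_nv = 74.65 kips; 0.6 F_y A_gv = 82.03 kips → shear rupture governs the shear term.
R_n = 74.65 + 1.0 × 70 × 0.332 = 97.89 kips.
Design strength φR_n = 0.75 × 97.89 = 73.4 kips.

73.4 kips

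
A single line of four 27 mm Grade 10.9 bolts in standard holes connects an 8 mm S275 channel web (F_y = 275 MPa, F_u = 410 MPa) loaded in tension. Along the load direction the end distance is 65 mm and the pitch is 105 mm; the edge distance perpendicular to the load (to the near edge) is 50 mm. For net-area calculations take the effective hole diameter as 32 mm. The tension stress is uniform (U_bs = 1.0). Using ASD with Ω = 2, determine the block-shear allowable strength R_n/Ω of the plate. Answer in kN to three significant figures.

307 kN

Shear plane L_v = 65 + 3·105 = 380 mm; A_gv = 380 × 8 = 3040 mm².
A_nv = (380 − 3.5·32) × 8 = 2144 mm².
A_nt = (50 − 0.5·32) × 8 = 272 mm².
0.6 F_u A_nv = 527.4 kN; 0.6 F_y A_gv = 501.6 kN → shear yielding governs the shear term.
R_n = 501.6 + 1.0 × 410 × 272 / 1000 = 613.1 kN.
Allowable strength R_n/Ω = 613.1 / 2 = 307 kN.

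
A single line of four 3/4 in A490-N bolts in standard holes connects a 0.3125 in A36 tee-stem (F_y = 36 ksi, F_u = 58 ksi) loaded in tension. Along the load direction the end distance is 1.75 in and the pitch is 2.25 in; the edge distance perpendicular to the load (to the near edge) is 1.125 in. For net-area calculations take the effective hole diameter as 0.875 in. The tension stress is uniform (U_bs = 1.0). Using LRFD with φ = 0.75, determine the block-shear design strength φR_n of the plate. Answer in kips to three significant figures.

52.4 kips

Shear plane L_v = 1.75 + 3·2.25 = 8.5 in; A_gv = 8.5 × 0.3125 = 2.656 in².
A_nv = (8.5 − 3.5·0.875) × 0.3125 = 1.699 in².
A_nt = (1.125 − 0.5·0.875) × 0.3125 = 0.2148 in².
0.6 F_u A_nv = 59.13 kips; 0.6 F_y A_gv = 57.37 kips → shear yielding governs the shear term.
R_n = 57.37 + 1.0 × 58 × 0.2148 = 69.84 kips.
Design strength φR_n = 0.75 × 69.84 = 52.4 kips.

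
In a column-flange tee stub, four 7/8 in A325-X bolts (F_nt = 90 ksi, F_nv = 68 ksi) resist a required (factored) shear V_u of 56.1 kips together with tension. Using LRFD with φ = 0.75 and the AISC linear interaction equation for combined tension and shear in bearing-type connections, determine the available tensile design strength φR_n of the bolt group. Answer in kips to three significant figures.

A_b = π·0.875²/4 = 0.6013 in²; f_rv = 56.1 / (4 × 0.6013) = 23.32 ksi.
F'_nt = 1.3 F_nt − (F_nt / φF_nv) f_rv = 1.3·90 − (90/(0.75·68))·23.32 = 75.84 ksi, capped at F_nt → F'_nt = 75.84 ksi.
R_n = F'_nt · A_b · n = 75.84 × 0.6013 × 4 = 182.4 kips.
Design strength φR_n = 0.75 × 182.4 = 137 kips.

137 kips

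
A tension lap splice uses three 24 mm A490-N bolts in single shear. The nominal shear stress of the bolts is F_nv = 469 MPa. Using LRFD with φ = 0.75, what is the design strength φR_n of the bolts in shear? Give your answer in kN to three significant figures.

A_b = π × 24² / 4 = 452.4 mm².
R_n = F_nv · A_b · n · n_s = 469 × 452.4 × 3 × 1 / 1000 = 636.5 kN.
Design strength φR_n = 0.75 × 636.5 = 477 kN.

477 kN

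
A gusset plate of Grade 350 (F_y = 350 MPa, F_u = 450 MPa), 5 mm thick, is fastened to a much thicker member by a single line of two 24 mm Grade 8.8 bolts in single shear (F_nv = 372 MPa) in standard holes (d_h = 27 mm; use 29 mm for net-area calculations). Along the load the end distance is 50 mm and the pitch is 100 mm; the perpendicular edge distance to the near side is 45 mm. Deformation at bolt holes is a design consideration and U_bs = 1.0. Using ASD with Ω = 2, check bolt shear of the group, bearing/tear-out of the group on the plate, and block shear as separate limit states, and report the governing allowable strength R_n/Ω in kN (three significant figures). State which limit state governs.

Bolt shear: A_b = π·24²/4 = 452.4 mm²; R_n = 372 × 452.4 × 2 × 1 / 1000 = 336.6 kN → 336.6 / 2 = 168 kN.
Bearing: edge l_c = 36.5, r_n = 98.55 kN; interior l_c = 73, r_n = 129.6 kN; R_n = 98.55 + 1·129.6 = 228.1 kN → 114 kN.
Block shear: A_gv = 750, A_nv = 532.5, A_nt = 152.5 mm²; R_n = min(0.6F_uA_nv, 0.6F_yA_gv) + U_bs·F_u·A_nt = 212.4 kN → 106 kN.
Block shear governs: 106 kN.

106 kN (block shear governs)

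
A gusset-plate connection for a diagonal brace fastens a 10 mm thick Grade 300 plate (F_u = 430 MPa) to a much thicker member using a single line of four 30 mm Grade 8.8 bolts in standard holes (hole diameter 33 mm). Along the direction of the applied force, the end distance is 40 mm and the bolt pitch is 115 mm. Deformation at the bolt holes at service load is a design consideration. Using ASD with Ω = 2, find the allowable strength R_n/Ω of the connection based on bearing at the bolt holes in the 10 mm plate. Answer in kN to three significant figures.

Per bolt r_n = 1.2 l_c t F_u ≤ 2.4 d t F_u; upper limit = 2.4 × 30 × 10 × 430 / 1000 = 309.6 kN.
Edge bolt: l_c = 40 − 33/2 = 23.5 mm → 1.2 × 23.5 × 10 × 430 / 1000 = 121.3 → r_n = 121.3 kN.
Interior bolts: l_c = 115 − 33 = 82 mm → 1.2 × 82 × 10 × 430 / 1000 = 423.1 → r_n = 309.6 kN.
R_n = 1 × 121.3 + 3 × 309.6 = 1050 kN.
Allowable strength R_n/Ω = 1050 / 2 = 525 kN.

525 kN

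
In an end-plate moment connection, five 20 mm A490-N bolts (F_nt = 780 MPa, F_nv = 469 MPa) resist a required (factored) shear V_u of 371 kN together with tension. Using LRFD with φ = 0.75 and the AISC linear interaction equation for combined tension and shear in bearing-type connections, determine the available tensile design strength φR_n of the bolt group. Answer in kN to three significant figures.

578 kN

A_b = π·20²/4 = 314.2 mm²; f_rv = 371 × 1000 / (5 × 314.2) = 236.2 MPa.
F'_nt = 1.3 F_nt − (F_nt / φF_nv) f_rv = 1.3·780 − (780/(0.75·469))·236.2 = 490.3 MPa, capped at F_nt → F'_nt = 490.3 MPa.
R_n = F'_nt · A_b · n = 490.3 × 314.2 × 5 / 1000 = 770.1 kN.
Design strength φR_n = 0.75 × 770.1 = 578 kN.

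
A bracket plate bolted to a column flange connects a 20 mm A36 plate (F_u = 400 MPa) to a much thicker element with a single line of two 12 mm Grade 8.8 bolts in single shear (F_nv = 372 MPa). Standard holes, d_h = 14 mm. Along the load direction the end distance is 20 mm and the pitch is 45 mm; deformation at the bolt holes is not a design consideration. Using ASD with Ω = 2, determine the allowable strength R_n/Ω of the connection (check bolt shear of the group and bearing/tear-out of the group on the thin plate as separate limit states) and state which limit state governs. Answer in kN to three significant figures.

42.1 kN (bolt shear governs)

Bolt shear: A_b = π·12²/4 = 113.1 mm²; R_n = 372 × 113.1 × 2 × 1 / 1000 = 84.14 kN → 84.14 / 2 = 42.1 kN.
Bearing (1.5 l_c t F_u ≤ 3.0 d t F_u): upper limit = 3.0·12·20·400 / 1000 = 288 kN.
  Edge l_c = 20 − 14/2 = 13 → r_n = 156 kN; interior l_c = 45 − 14 = 31 → r_n = 288 kN.
  R_n,bearing = 1·156 + 1·288 = 444 kN → 444 / 2 = 222 kN.
Bolt shear governs: 42.1 kN.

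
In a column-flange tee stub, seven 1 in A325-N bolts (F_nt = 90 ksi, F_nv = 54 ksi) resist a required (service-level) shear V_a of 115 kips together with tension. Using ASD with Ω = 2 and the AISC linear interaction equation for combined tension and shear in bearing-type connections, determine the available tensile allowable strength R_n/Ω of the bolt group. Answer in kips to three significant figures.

130 kips

A_b = π·1²/4 = 0.7854 in²; f_rv = 115 / (7 × 0.7854) = 20.92 ksi.
F'_nt = 1.3 F_nt − (Ω F_nt / F_nv) f_rv = 1.3·90 − (2·90/54)·20.92 = 47.27 ksi, capped at F_nt → F'_nt = 47.27 ksi.
R_n = F'_nt · A_b · n = 47.27 × 0.7854 × 7 = 259.9 kips.
Allowable strength R_n/Ω = 259.9 / 2 = 130 kips.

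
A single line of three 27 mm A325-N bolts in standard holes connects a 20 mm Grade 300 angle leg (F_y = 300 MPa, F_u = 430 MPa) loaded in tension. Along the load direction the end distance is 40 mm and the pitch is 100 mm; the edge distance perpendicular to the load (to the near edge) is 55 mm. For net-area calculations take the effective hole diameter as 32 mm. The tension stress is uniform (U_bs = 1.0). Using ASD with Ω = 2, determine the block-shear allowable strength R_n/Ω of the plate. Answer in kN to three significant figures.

Shear plane L_v = 40 + 2·100 = 240 mm; A_gv = 240 × 20 = 4800 mm².
A_nv = (240 − 2.5·32) × 20 = 3200 mm².
A_nt = (55 − 0.5·32) × 20 = 780 mm².
0.6 F_u A_nv = 825.6 kN; 0.6 F_y A_gv = 864 kN → shear rupture governs the shear term.
R_n = 825.6 + 1.0 × 430 × 780 / 1000 = 1161 kN.
Allowable strength R_n/Ω = 1161 / 2 = 580 kN.

580 kN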